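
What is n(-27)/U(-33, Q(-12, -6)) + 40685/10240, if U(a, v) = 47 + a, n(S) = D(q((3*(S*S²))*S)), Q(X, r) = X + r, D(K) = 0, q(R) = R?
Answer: 8137/2048 ≈ 3.9731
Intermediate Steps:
n(S) = 0
n(-27)/U(-33, Q(-12, -6)) + 40685/10240 = 0/(47 - 33) + 40685/10240 = 0/14 + 40685*(1/10240) = 0*(1/14) + 8137/2048 = 0 + 8137/2048 = 8137/2048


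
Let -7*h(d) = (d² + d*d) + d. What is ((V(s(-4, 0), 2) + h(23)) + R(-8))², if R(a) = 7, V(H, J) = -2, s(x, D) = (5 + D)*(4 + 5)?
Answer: 1094116/49 ≈ 22329.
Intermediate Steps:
s(x, D) = 45 + 9*D (s(x, D) = (5 + D)*9 = 45 + 9*D)
h(d) = -2*d²/7 - d/7 (h(d) = -((d² + d*d) + d)/7 = -((d² + d²) + d)/7 = -(2*d² + d)/7 = -(d + 2*d²)/7 = -2*d²/7 - d/7)
((V(s(-4, 0), 2) + h(23)) + R(-8))² = ((-2 - ⅐*23*(1 + 2*23)) + 7)² = ((-2 - ⅐*23*(1 + 46)) + 7)² = ((-2 - ⅐*23*47) + 7)² = ((-2 - 1081/7) + 7)² = (-1095/7 + 7)² = (-1046/7)² = 1094116/49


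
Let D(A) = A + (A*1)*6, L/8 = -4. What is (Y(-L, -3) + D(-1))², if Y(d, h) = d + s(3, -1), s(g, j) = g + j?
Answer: 729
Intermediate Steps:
L = -32 (L = 8*(-4) = -32)
D(A) = 7*A (D(A) = A + A*6 = A + 6*A = 7*A)
Y(d, h) = 2 + d (Y(d, h) = d + (3 - 1) = d + 2 = 2 + d)
(Y(-L, -3) + D(-1))² = ((2 - 1*(-32)) + 7*(-1))² = ((2 + 32) - 7)² = (34 - 7)² = 27² = 729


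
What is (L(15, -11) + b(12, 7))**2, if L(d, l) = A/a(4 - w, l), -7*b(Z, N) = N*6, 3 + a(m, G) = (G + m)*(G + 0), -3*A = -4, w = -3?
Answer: 538756/15129 ≈ 35.611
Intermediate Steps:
A = 4/3 (A = -1/3*(-4) = 4/3 ≈ 1.3333)
a(m, G) = -3 + G*(G + m) (a(m, G) = -3 + (G + m)*(G + 0) = -3 + (G + m)*G = -3 + G*(G + m))
b(Z, N) = -6*N/7 (b(Z, N) = -N*6/7 = -6*N/7)
L(d, l) = 4/(3*(-3 + l**2 + 7*l)) (L(d, l) = 4/(3*(-3 + l**2 + l*(4 - 1*(-3)))) = 4/(3*(-3 + l**2 + l*(4 + 3))) = 4/(3*(-3 + l**2 + l*7)) = 4/(3*(-3 + l**2 + 7*l)))
(L(15, -11) + b(12, 7))**2 = (4/(3*(-3 + (-11)**2 + 7*(-11))) - 6/7*7)**2 = (4/(3*(-3 + 121 - 77)) - 6)**2 = ((4/3)/41 - 6)**2 = ((4/3)*(1/41) - 6)**2 = (4/123 - 6)**2 = (-734/123)**2 = 538756/15129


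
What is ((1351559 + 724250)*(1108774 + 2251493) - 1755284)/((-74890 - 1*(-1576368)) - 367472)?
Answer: 6975270725719/1134006 ≈ 6.1510e+6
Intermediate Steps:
((1351559 + 724250)*(1108774 + 2251493) - 1755284)/((-74890 - 1*(-1576368)) - 367472) = (2075809*3360267 - 1755284)/((-74890 + 1576368) - 367472) = (6975272481003 - 1755284)/(1501478 - 367472) = 6975270725719/1134006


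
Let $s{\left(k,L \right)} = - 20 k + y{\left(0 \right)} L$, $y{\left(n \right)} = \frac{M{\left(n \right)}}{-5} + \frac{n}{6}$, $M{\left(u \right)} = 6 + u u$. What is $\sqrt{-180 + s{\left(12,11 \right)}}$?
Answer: $\frac{19 i \sqrt{30}}{5} \approx 20.813 i$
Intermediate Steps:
$M{\left(u \right)} = 6 + u^{2}$
$y{\left(n \right)} = - \frac{6}{5} - \frac{n^{2}}{5} + \frac{n}{6}$ ($y{\left(n \right)} = \frac{6 + n^{2}}{-5} + \frac{n}{6} = \left(6 + n^{2}\right) \left(- \frac{1}{5}\right) + n \frac{1}{6} = \left(- \frac{6}{5} - \frac{n^{2}}{5}\right) + \frac{n}{6} = - \frac{6}{5} - \frac{n^{2}}{5} + \frac{n}{6}$)
$s{\left(k,L \right)} = - 20 k - \frac{6 L}{5}$ ($s{\left(k,L \right)} = - 20 k + \left(- \frac{6}{5} - \frac{0^{2}}{5} + \frac{1}{6} \cdot 0\right) L = - 20 k + \left(- \frac{6}{5} - 0 + 0\right) L = - 20 k + \left(- \frac{6}{5} + 0 + 0\right) L = - 20 k - \frac{6 L}{5}$)
$\sqrt{-180 + s{\left(12,11 \right)}} = \sqrt{-180 - \frac{1266}{5}} = \sqrt{- \frac{2166}{5}} = \frac{19 i \sqrt{30}}{5}$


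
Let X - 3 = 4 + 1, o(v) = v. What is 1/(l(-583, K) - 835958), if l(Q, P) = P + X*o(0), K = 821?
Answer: -1/835137 ≈ -1.1974e-6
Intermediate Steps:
X = 8 (X = 3 + (4 + 1) = 3 + 5 = 8)
l(Q, P) = P (l(Q, P) = P + 8*0 = P + 0 = P)
1/(l(-583, K) - 835958) = 1/(821 - 835958) = 1/(-835137) = -1/835137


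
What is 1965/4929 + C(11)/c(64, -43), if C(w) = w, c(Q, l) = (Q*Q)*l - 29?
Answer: 115364762/289425951 ≈ 0.39860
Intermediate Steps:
c(Q, l) = -29 + l*Q² (c(Q, l) = Q²*l - 29 = l*Q² - 29 = -29 + l*Q²)
1965/4929 + C(11)/c(64, -43) = 1965/4929 + 11/(-29 - 43*64²) = 1965*(1/4929) + 11/(-29 - 43*4096) = 655/1643 + 11/(-29 - 176128) = 655/1643 + 11/(-176157) = 655/1643 + 11*(-1/176157) = 655/1643 - 11/176157 = 115364762/289425951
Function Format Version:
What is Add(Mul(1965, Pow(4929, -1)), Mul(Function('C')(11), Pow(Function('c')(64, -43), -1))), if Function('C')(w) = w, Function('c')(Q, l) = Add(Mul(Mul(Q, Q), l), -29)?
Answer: Rational(115364762, 289425951) ≈ 0.39860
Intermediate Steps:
Function('c')(Q, l) = Add(-29, Mul(l, Pow(Q, 2))) (Function('c')(Q, l) = Add(Mul(Pow(Q, 2), l), -29) = Add(Mul(l, Pow(Q, 2)), -29) = Add(-29, Mul(l, Pow(Q, 2))))
Add(Mul(1965, Pow(4929, -1)), Mul(Function('C')(11), Pow(Function('c')(64, -43), -1))) = Add(Mul(1965, Pow(4929, -1)), Mul(11, Pow(Add(-29, Mul(-43, Pow(64, 2))), -1))) = Add(Mul(1965, Rational(1, 4929)), Mul(11, Pow(Add(-29, Mul(-43, 4096)), -1))) = Add(Rational(655, 1643), Mul(11, Pow(Add(-29, -176128), -1))) = Add(Rational(655, 1643), Mul(11, Pow(-176157, -1))) = Add(Rational(655, 1643), Mul(11, Rational(-1, 176157))) = Add(Rational(655, 1643), Rational(-11, 176157)) = Rational(115364762, 289425951)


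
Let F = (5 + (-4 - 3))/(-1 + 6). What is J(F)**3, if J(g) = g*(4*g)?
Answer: 4096/15625 ≈ 0.26214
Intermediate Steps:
F = -2/5 (F = (5 - 7)/5 = -2*1/5 = -2/5 ≈ -0.40000)
J(g) = 4*g**2
J(F)**3 = (4*(-2/5)**2)**3 = (4*(4/25))**3 = (16/25)**3 = 4096/15625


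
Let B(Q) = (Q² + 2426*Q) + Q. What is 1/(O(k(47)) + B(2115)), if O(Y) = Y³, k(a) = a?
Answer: 1/9710153 ≈ 1.0299e-7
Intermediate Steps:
B(Q) = Q² + 2427*Q
1/(O(k(47)) + B(2115)) = 1/(47³ + 2115*(2427 + 2115)) = 1/(103823 + 2115*4542) = 1/(103823 + 9606330) = 1/9710153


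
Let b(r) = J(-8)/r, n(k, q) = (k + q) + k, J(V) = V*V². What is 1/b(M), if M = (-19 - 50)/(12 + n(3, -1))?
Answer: 69/8704 ≈ 0.0079274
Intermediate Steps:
J(V) = V³
n(k, q) = q + 2*k
M = -69/17 (M = (-19 - 50)/(12 + (-1 + 2*3)) = -69/(12 + (-1 + 6)) = -69/(12 + 5) = -69/17 ≈ -4.0588)
b(r) = -512/r (b(r) = (-8)³/r = -512/r)
1/b(M) = 1/(-512/(-69/17)) = 1/(-512*(-17/69)) = 1/(8704/69) = 69/8704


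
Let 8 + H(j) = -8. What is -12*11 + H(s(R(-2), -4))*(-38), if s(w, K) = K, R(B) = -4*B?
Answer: 476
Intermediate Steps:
H(j) = -16 (H(j) = -8 - 8 = -16)
-12*11 + H(s(R(-2), -4))*(-38) = -12*11 - 16*(-38) = -132 + 608 = 476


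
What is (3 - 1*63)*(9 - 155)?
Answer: 8760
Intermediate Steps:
(3 - 1*63)*(9 - 155) = (3 - 63)*(-146) = -60*(-146) = 8760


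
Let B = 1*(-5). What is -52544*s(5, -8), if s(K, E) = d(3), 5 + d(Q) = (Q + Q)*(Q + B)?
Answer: 893248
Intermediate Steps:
B = -5
d(Q) = -5 + 2*Q*(-5 + Q) (d(Q) = -5 + (Q + Q)*(Q - 5) = -5 + (2*Q)*(-5 + Q) = -5 + 2*Q*(-5 + Q))
s(K, E) = -17 (s(K, E) = -5 - 10*3 + 2*3² = -5 - 30 + 2*9 = -5 - 30 + 18 = -17)
-52544*s(5, -8) = -52544*(-17) = 893248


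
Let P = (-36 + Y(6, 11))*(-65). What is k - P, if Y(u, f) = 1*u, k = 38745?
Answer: 36795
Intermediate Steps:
Y(u, f) = u
P = 1950 (P = (-36 + 6)*(-65) = -30*(-65) = 1950)
k - P = 38745 - 1*1950 = 38745 - 1950 = 36795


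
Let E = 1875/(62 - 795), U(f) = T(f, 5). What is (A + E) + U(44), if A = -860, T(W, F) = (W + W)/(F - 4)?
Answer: -567751/733 ≈ -774.56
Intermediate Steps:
T(W, F) = 2*W/(-4 + F) (T(W, F) = (2*W)/(-4 + F) = 2*W/(-4 + F))
U(f) = 2*f (U(f) = 2*f/(-4 + 5) = 2*f/1 = 2*f*1 = 2*f)
E = -1875/733 (E = 1875/(-733) = 1875*(-1/733) = -1875/733 ≈ -2.5580)
(A + E) + U(44) = (-860 - 1875/733) + 2*44 = -632255/733 + 88 = -567751/733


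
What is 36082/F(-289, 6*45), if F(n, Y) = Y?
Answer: 18041/135 ≈ 133.64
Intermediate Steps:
36082/F(-289, 6*45) = 36082/((6*45)) = 36082/270 = 36082*(1/270) = 18041/135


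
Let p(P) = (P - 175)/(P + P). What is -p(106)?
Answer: 69/212 ≈ 0.32547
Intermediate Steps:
p(P) = (-175 + P)/(2*P) (p(P) = (-175 + P)/((2*P)) = (-175 + P)*(1/(2*P)) = (-175 + P)/(2*P))
-p(106) = -(-175 + 106)/(2*106) = -(-69)/(2*106) = -1*(-69/212) = 69/212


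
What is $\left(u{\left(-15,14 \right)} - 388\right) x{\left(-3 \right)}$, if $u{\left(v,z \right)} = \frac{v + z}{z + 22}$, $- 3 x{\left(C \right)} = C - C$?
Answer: $0$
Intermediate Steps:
$x{\left(C \right)} = 0$ ($x{\left(C \right)} = - \frac{C - C}{3} = \left(- \frac{1}{3}\right) 0 = 0$)
$u{\left(v,z \right)} = \frac{v + z}{22 + z}$
$\left(u{\left(-15,14 \right)} - 388\right) x{\left(-3 \right)} = \left(\frac{-15 + 14}{22 + 14} - 388\right) 0 = \left(\frac{1}{36} \left(-1\right) - 388\right) 0 = \left(- \frac{1}{36} - 388\right) 0 = \left(- \frac{13969}{36}\right) 0 = 0$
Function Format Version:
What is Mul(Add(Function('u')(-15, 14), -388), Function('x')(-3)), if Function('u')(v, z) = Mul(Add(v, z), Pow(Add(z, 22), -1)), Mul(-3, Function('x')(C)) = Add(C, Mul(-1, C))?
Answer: 0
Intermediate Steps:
Function('x')(C) = 0 (Function('x')(C) = Mul(Rational(-1, 3), Add(C, Mul(-1, C))) = Mul(Rational(-1, 3), 0) = 0)
Function('u')(v, z) = Mul(Pow(Add(22, z), -1), Add(v, z)) (Function('u')(v, z) = Mul(Add(v, z), Pow(Add(22, z), -1)) = Mul(Pow(Add(22, z), -1), Add(v, z)))
Mul(Add(Function('u')(-15, 14), -388), Function('x')(-3)) = Mul(Add(Mul(Pow(Add(22, 14), -1), Add(-15, 14)), -388), 0) = Mul(Add(Mul(Pow(36, -1), -1), -388), 0) = Mul(Add(Mul(Rational(1, 36), -1), -388), 0) = Mul(Add(Rational(-1, 36), -388), 0) = Mul(Rational(-13969, 36), 0) = 0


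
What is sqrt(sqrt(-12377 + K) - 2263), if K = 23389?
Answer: sqrt(-2263 + 2*sqrt(2753)) ≈ 46.455*I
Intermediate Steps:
sqrt(sqrt(-12377 + K) - 2263) = sqrt(sqrt(-12377 + 23389) - 2263) = sqrt(sqrt(11012) - 2263) = sqrt(2*sqrt(2753) - 2263) = sqrt(-2263 + 2*sqrt(2753))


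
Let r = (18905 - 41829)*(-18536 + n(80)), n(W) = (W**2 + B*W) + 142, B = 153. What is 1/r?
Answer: -1/5639304 ≈ -1.7733e-7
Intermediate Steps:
n(W) = 142 + W**2 + 153*W (n(W) = (W**2 + 153*W) + 142 = 142 + W**2 + 153*W)
r = -5639304 (r = (18905 - 41829)*(-18536 + (142 + 80**2 + 153*80)) = -22924*(-18536 + (142 + 6400 + 12240)) = -22924*(-18536 + 18782) = -22924*246 = -5639304)
1/r = 1/(-5639304) = -1/5639304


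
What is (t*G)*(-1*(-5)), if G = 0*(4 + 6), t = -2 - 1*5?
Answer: 0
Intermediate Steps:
t = -7 (t = -2 - 5 = -7)
G = 0 (G = 0*10 = 0)
(t*G)*(-1*(-5)) = (-7*0)*(-1*(-5)) = 0*5 = 0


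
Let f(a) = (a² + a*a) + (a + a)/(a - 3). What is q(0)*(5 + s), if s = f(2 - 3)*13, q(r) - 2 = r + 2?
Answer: 150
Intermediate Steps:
f(a) = 2*a² + 2*a/(-3 + a) (f(a) = (a² + a²) + (2*a)/(-3 + a) = 2*a² + 2*a/(-3 + a))
q(r) = 4 + r (q(r) = 2 + (r + 2) = 2 + (2 + r) = 4 + r)
s = 65/2 (s = (2*(2 - 3)*(1 + (2 - 3)² - 3*(2 - 3))/(-3 + (2 - 3)))*13 = (2*(-1)*(1 + (-1)² - 3*(-1))/(-3 - 1))*13 = (2*(-1)*(1 + 1 + 3)/(-4))*13 = (2*(-1)*(-¼)*5)*13 = (5/2)*13 = 65/2 ≈ 32.500)
q(0)*(5 + s) = (4 + 0)*(5 + 65/2) = 4*(75/2) = 150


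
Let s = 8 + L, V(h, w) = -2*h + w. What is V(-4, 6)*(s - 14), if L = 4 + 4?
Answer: 28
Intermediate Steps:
V(h, w) = w - 2*h
L = 8
s = 16 (s = 8 + 8 = 16)
V(-4, 6)*(s - 14) = (6 - 2*(-4))*(16 - 14) = (6 + 8)*2 = 14*2 = 28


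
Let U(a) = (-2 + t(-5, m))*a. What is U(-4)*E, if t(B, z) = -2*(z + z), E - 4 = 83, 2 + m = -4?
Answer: -7656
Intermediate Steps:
m = -6 (m = -2 - 4 = -6)
E = 87 (E = 4 + 83 = 87)
t(B, z) = -4*z
U(a) = 22*a (U(a) = (-2 - 4*(-6))*a = (-2 + 24)*a = 22*a)
U(-4)*E = (22*(-4))*87 = -88*87 = -7656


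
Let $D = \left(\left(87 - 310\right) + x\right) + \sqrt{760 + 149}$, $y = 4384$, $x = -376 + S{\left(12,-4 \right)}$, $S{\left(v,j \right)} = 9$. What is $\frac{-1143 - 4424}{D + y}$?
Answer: $- \frac{21121198}{14393527} + \frac{16701 \sqrt{101}}{14393527} \approx -1.4557$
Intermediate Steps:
$x = -367$ ($x = -376 + 9 = -367$)
$D = -590 + 3 \sqrt{101}$ ($D = \left(\left(87 - 310\right) - 367\right) + \sqrt{760 + 149} = \left(-223 - 367\right) + \sqrt{909} = -590 + 3 \sqrt{101} \approx -559.85$)
$\frac{-1143 - 4424}{D + y} = \frac{-1143 - 4424}{\left(-590 + 3 \sqrt{101}\right) + 4384} = - \frac{5567}{3794 + 3 \sqrt{101}}$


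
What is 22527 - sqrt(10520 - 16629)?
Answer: 22527 - I*sqrt(6109) ≈ 22527.0 - 78.16*I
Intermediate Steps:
22527 - sqrt(10520 - 16629) = 22527 - sqrt(-6109) = 22527 - I*sqrt(6109)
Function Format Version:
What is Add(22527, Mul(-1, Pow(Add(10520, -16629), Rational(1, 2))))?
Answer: Add(22527, Mul(-1, I, Pow(6109, Rational(1, 2)))) ≈ Add(22527., Mul(-78.160, I))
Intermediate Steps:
Add(22527, Mul(-1, Pow(Add(10520, -16629), Rational(1, 2)))) = Add(22527, Mul(-1, Pow(-6109, Rational(1, 2)))) = Add(22527, Mul(-1, Mul(I, Pow(6109, Rational(1, 2))))) = Add(22527, Mul(-1, I, Pow(6109, Rational(1, 2))))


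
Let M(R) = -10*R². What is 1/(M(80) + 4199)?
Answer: -1/59801 ≈ -1.6722e-5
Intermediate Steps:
1/(M(80) + 4199) = 1/(-10*80² + 4199) = 1/(-10*6400 + 4199) = 1/(-64000 + 4199) = 1/(-59801) = -1/59801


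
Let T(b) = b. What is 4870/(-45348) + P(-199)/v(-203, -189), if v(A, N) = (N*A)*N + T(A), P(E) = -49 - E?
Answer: -8830482155/82211003742 ≈ -0.10741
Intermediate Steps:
v(A, N) = A + A*N² (v(A, N) = (N*A)*N + A = (A*N)*N + A = A*N² + A = A + A*N²)
4870/(-45348) + P(-199)/v(-203, -189) = 4870/(-45348) + (-49 - 1*(-199))/((-203*(1 + (-189)²))) = 4870*(-1/45348) + (-49 + 199)/((-203*(1 + 35721))) = -2435/22674 + 150/((-203*35722)) = -2435/22674 + 150/(-7251566) = -2435/22674 + 150*(-1/7251566) = -2435/22674 - 75/3625783 = -8830482155/82211003742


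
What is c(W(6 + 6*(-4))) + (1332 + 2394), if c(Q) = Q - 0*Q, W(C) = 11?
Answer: 3737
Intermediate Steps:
c(Q) = Q (c(Q) = Q - 1*0 = Q + 0 = Q)
c(W(6 + 6*(-4))) + (1332 + 2394) = 11 + (1332 + 2394) = 11 + 3726 = 3737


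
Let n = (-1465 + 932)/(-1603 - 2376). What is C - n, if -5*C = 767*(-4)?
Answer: 12204907/19895 ≈ 613.47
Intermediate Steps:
n = 533/3979 (n = -533/(-3979) = -533*(-1/3979) = 533/3979 ≈ 0.13395)
C = 3068/5 (C = -767*(-4)/5 = -⅕*(-3068) = 3068/5 ≈ 613.60)
C - n = 3068/5 - 1*533/3979 = 3068/5 - 533/3979 = 12204907/19895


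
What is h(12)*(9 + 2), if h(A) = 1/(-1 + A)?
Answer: 1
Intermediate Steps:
h(12)*(9 + 2) = (9 + 2)/(-1 + 12) = 11/11 = (1/11)*11 = 1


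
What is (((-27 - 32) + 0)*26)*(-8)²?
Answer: -98176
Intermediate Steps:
(((-27 - 32) + 0)*26)*(-8)² = ((-59 + 0)*26)*64 = -59*26*64 = -1534*64 = -98176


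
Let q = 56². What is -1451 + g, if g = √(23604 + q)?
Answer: -1451 + 2*√6685 ≈ -1287.5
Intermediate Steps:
q = 3136
g = 2*√6685 (g = √(23604 + 3136) = √26740 = 2*√6685 ≈ 163.52)
-1451 + g = -1451 + 2*√6685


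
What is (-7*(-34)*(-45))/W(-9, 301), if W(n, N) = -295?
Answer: 2142/59 ≈ 36.305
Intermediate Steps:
(-7*(-34)*(-45))/W(-9, 301) = (-7*(-34)*(-45))/(-295) = (238*(-45))*(-1/295) = -10710*(-1/295) = 2142/59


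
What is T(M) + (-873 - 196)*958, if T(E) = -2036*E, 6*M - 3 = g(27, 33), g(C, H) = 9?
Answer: -1028174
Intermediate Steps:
M = 2 (M = ½ + (⅙)*9 = ½ + 3/2 = 2)
T(M) + (-873 - 196)*958 = -2036*2 + (-873 - 196)*958 = -4072 - 1069*958 = -4072 - 1024102 = -1028174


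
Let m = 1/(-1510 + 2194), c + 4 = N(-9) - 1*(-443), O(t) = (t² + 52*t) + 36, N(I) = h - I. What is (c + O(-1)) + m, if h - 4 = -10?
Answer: 292069/684 ≈ 427.00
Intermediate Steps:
h = -6 (h = 4 - 10 = -6)
N(I) = -6 - I
O(t) = 36 + t² + 52*t
c = 442 (c = -4 + ((-6 - 1*(-9)) - 1*(-443)) = -4 + ((-6 + 9) + 443) = -4 + (3 + 443) = -4 + 446 = 442)
m = 1/684 ≈ 0.0014620
(c + O(-1)) + m = (442 + (36 + (-1)² + 52*(-1))) + 1/684 = (442 + (36 + 1 - 52)) + 1/684 = (442 - 15) + 1/684 = 427 + 1/684 = 292069/684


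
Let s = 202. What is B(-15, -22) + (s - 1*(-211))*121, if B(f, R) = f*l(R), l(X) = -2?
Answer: 50003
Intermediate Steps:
B(f, R) = -2*f (B(f, R) = f*(-2) = -2*f)
B(-15, -22) + (s - 1*(-211))*121 = -2*(-15) + (202 - 1*(-211))*121 = 30 + (202 + 211)*121 = 30 + 413*121 = 30 + 49973 = 50003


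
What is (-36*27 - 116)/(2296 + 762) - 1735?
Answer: -2653359/1529 ≈ -1735.4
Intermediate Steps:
(-36*27 - 116)/(2296 + 762) - 1735 = (-972 - 116)/3058 - 1735 = -1088*1/3058 - 1735 = -544/1529 - 1735 = -2653359/1529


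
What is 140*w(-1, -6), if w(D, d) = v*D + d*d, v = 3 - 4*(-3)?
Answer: 2940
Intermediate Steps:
v = 15 (v = 3 + 12 = 15)
w(D, d) = d² + 15*D (w(D, d) = 15*D + d*d = 15*D + d² = d² + 15*D)
140*w(-1, -6) = 140*((-6)² + 15*(-1)) = 140*(36 - 15) = 140*21 = 2940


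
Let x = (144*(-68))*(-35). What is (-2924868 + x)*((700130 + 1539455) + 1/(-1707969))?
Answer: -3292360708958090624/569323 ≈ -5.7829e+12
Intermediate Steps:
x = 342720 (x = -9792*(-35) = 342720)
(-2924868 + x)*((700130 + 1539455) + 1/(-1707969)) = (-2924868 + 342720)*((700130 + 1539455) + 1/(-1707969)) = -2582148*(2239585 - 1/1707969) = -2582148*3825141752864/1707969 = -3292360708958090624/569323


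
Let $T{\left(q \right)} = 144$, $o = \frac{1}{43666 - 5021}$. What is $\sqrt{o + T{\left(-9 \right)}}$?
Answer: $\frac{2359 \sqrt{38645}}{38645} \approx 12.0$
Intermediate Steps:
$o = \frac{1}{38645} \approx 2.5877 \cdot 10^{-5}$
$\sqrt{o + T{\left(-9 \right)}} = \sqrt{\frac{1}{38645} + 144} = \sqrt{\frac{5564881}{38645}} = \frac{2359 \sqrt{38645}}{38645}$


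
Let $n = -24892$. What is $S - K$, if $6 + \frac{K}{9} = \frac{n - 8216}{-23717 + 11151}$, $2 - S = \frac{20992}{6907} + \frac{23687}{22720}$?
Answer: $\frac{27809993043713}{985972592320} \approx 28.206$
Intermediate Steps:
$S = - \frac{326690269}{156927040}$ ($S = 2 - \left(\frac{20992}{6907} + \frac{23687}{22720}\right) = 2 - \frac{640544349}{156927040} = - \frac{326690269}{156927040} \approx -2.0818$)
$K = - \frac{190296}{6283}$ ($K = -54 + 9 \frac{-24892 - 8216}{-23717 + 11151} = -54 + 9 \left(- \frac{33108}{-12566}\right) = -54 + 9 \left(\left(-33108\right) \left(- \frac{1}{12566}\right)\right) = -54 + 9 \cdot \frac{16554}{6283} = -54 + \frac{148986}{6283} = - \frac{190296}{6283} \approx -30.287$)
$S - K = - \frac{326690269}{156927040} - - \frac{190296}{6283} = - \frac{326690269}{156927040} + \frac{190296}{6283} = \frac{27809993043713}{985972592320}$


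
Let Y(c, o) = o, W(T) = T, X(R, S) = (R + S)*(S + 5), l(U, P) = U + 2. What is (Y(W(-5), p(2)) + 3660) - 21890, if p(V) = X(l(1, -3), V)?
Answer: -18195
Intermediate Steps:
l(U, P) = 2 + U
X(R, S) = (5 + S)*(R + S) (X(R, S) = (R + S)*(5 + S) = (5 + S)*(R + S))
p(V) = 15 + V**2 + 8*V (p(V) = V**2 + 5*(2 + 1) + 5*V + (2 + 1)*V = V**2 + 5*3 + 5*V + 3*V = V**2 + 15 + 5*V + 3*V = 15 + V**2 + 8*V)
(Y(W(-5), p(2)) + 3660) - 21890 = ((15 + 2**2 + 8*2) + 3660) - 21890 = ((15 + 4 + 16) + 3660) - 21890 = (35 + 3660) - 21890 = 3695 - 21890 = -18195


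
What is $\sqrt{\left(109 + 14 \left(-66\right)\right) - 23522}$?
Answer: $i \sqrt{24337} \approx 156.0 i$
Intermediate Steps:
$\sqrt{\left(109 + 14 \left(-66\right)\right) - 23522} = \sqrt{\left(109 - 924\right) - 23522} = \sqrt{-815 - 23522} = \sqrt{-24337} = i \sqrt{24337}$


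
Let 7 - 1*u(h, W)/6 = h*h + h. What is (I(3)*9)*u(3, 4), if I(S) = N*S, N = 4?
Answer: -3240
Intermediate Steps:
u(h, W) = 42 - 6*h - 6*h² (u(h, W) = 42 - 6*(h*h + h) = 42 - 6*(h² + h) = 42 - 6*(h + h²) = 42 + (-6*h - 6*h²) = 42 - 6*h - 6*h²)
I(S) = 4*S
(I(3)*9)*u(3, 4) = ((4*3)*9)*(42 - 6*3 - 6*3²) = (12*9)*(42 - 18 - 6*9) = 108*(42 - 18 - 54) = 108*(-30) = -3240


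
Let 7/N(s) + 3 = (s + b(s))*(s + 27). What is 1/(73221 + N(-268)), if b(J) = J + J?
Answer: 193761/14187374188 ≈ 1.3657e-5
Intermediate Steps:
b(J) = 2*J
N(s) = 7/(-3 + 3*s*(27 + s)) (N(s) = 7/(-3 + (s + 2*s)*(s + 27)) = 7/(-3 + (3*s)*(27 + s)) = 7/(-3 + 3*s*(27 + s)))
1/(73221 + N(-268)) = 1/(73221 + 7/(3*(-1 + (-268)² + 27*(-268)))) = 1/(73221 + 7/(3*(-1 + 71824 - 7236))) = 1/(73221 + (7/3)/64587) = 1/(73221 + (7/3)*(1/64587)) = 1/(73221 + 7/193761) = 1/(14187374188/193761) = 193761/14187374188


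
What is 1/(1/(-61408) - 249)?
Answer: -61408/15290593 ≈ -0.0040161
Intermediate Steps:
1/(1/(-61408) - 249) = 1/(-1/61408 - 249) = 1/(-15290593/61408) = -61408/15290593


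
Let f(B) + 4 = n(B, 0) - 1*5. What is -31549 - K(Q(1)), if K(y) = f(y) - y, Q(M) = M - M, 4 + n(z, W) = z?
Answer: -31536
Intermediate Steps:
n(z, W) = -4 + z
Q(M) = 0
f(B) = -13 + B (f(B) = -4 + ((-4 + B) - 1*5) = -4 + ((-4 + B) - 5) = -4 + (-9 + B) = -13 + B)
K(y) = -13 (K(y) = (-13 + y) - y = -13)
-31549 - K(Q(1)) = -31549 - 1*(-13) = -31549 + 13 = -31536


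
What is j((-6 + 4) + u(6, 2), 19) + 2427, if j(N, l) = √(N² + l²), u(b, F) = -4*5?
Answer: 2427 + 13*√5 ≈ 2456.1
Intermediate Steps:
u(b, F) = -20
j((-6 + 4) + u(6, 2), 19) + 2427 = √(((-6 + 4) - 20)² + 19²) + 2427 = √((-2 - 20)² + 361) + 2427 = √((-22)² + 361) + 2427 = √(484 + 361) + 2427 = √845 + 2427 = 13*√5 + 2427 = 2427 + 13*√5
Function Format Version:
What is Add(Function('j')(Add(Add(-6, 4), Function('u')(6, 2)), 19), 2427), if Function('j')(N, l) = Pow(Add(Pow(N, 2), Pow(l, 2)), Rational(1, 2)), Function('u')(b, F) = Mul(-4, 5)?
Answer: Add(2427, Mul(13, Pow(5, Rational(1, 2)))) ≈ 2456.1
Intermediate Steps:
Function('u')(b, F) = -20
Add(Function('j')(Add(Add(-6, 4), Function('u')(6, 2)), 19), 2427) = Add(Pow(Add(Pow(Add(Add(-6, 4), -20), 2), Pow(19, 2)), Rational(1, 2)), 2427) = Add(Pow(Add(Pow(Add(-2, -20), 2), 361), Rational(1, 2)), 2427) = Add(Pow(Add(Pow(-22, 2), 361), Rational(1, 2)), 2427) = Add(Pow(Add(484, 361), Rational(1, 2)), 2427) = Add(Pow(845, Rational(1, 2)), 2427) = Add(Mul(13, Pow(5, Rational(1, 2))), 2427) = Add(2427, Mul(13, Pow(5, Rational(1, 2))))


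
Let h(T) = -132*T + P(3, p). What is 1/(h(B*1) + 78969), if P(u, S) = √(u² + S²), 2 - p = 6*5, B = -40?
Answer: 84249/7097893208 - √793/7097893208 ≈ 1.1866e-5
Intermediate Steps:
p = -28 (p = 2 - 6*5 = 2 - 1*30 = 2 - 30 = -28)
P(u, S) = √(S² + u²)
h(T) = √793 - 132*T (h(T) = -132*T + √((-28)² + 3²) = -132*T + √(784 + 9) = -132*T + √793 = √793 - 132*T)
1/(h(B*1) + 78969) = 1/((√793 - (-5280)) + 78969) = 1/((√793 - 132*(-40)) + 78969) = 1/((√793 + 5280) + 78969) = 1/((5280 + √793) + 78969) = 1/(84249 + √793)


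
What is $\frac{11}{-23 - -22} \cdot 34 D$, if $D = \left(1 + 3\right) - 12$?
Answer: $2992$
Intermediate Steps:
$D = -8$ ($D = 4 - 12 = -8$)
$\frac{11}{-23 - -22} \cdot 34 D = \frac{11}{-23 - -22} \cdot 34 \left(-8\right) = \frac{11}{-23 + 22} \cdot 34 \left(-8\right) = \frac{11}{-1} \cdot 34 \left(-8\right) = 11 \left(-1\right) 34 \left(-8\right) = \left(-11\right) 34 \left(-8\right) = \left(-374\right) \left(-8\right) = 2992$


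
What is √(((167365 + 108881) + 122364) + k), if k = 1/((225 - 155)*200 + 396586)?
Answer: √67198017958690146/410586 ≈ 631.36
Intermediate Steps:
k = 1/410586 (k = 1/(70*200 + 396586) = 1/(14000 + 396586) = 1/410586 ≈ 2.4355e-6)
√(((167365 + 108881) + 122364) + k) = √(((167365 + 108881) + 122364) + 1/410586) = √((276246 + 122364) + 1/410586) = √(398610 + 1/410586) = √(163663685461/410586) = √67198017958690146/410586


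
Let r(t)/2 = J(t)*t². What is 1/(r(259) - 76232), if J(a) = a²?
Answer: 1/8999644890 ≈ 1.1112e-10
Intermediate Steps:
r(t) = 2*t⁴ (r(t) = 2*(t²*t²) = 2*t⁴)
1/(r(259) - 76232) = 1/(2*259⁴ - 76232) = 1/(2*4499860561 - 76232) = 1/(8999721122 - 76232) = 1/8999644890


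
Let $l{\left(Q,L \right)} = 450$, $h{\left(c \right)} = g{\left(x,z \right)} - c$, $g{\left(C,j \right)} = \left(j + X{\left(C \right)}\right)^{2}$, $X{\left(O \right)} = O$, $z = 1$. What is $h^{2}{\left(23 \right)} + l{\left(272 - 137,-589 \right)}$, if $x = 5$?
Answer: $619$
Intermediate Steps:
$g{\left(C,j \right)} = \left(C + j\right)^{2}$ ($g{\left(C,j \right)} = \left(j + C\right)^{2} = \left(C + j\right)^{2}$)
$h{\left(c \right)} = 36 - c$ ($h{\left(c \right)} = \left(5 + 1\right)^{2} - c = 6^{2} - c = 36 - c$)
$h^{2}{\left(23 \right)} + l{\left(272 - 137,-589 \right)} = \left(36 - 23\right)^{2} + 450 = 13^{2} + 450 = 169 + 450 = 619$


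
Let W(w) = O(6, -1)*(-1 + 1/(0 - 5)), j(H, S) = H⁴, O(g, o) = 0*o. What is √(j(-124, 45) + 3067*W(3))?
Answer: 15376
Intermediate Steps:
O(g, o) = 0
W(w) = 0 (W(w) = 0*(-1 + 1/(0 - 5)) = 0*(-1 + 1/(-5)) = 0*(-1 - ⅕) = 0*(-6/5) = 0)
√(j(-124, 45) + 3067*W(3)) = √((-124)⁴ + 3067*0) = √(236421376 + 0) = √236421376 = 15376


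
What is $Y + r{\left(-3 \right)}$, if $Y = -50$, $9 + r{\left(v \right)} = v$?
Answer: $-62$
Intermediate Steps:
$r{\left(v \right)} = -9 + v$
$Y + r{\left(-3 \right)} = -50 - 12 = -62$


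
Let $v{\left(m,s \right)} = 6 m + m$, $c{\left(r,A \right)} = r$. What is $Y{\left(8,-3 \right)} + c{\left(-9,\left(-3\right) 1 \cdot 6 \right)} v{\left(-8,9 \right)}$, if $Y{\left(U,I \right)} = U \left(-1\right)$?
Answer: $496$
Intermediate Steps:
$v{\left(m,s \right)} = 7 m$
$Y{\left(U,I \right)} = - U$
$Y{\left(8,-3 \right)} + c{\left(-9,\left(-3\right) 1 \cdot 6 \right)} v{\left(-8,9 \right)} = \left(-1\right) 8 - 9 \cdot 7 \left(-8\right) = -8 - -504 = -8 + 504 = 496$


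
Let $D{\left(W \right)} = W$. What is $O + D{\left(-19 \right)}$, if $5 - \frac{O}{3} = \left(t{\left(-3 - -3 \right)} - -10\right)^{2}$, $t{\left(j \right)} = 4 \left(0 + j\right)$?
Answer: $-304$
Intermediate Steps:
$t{\left(j \right)} = 4 j$
$O = -285$ ($O = 15 - 3 \left(4 \left(-3 - -3\right) - -10\right)^{2} = 15 - 3 \left(4 \left(-3 + 3\right) + 10\right)^{2} = 15 - 3 \left(4 \cdot 0 + 10\right)^{2} = 15 - 3 \left(0 + 10\right)^{2} = 15 - 3 \cdot 10^{2} = 15 - 300 = -285$)
$O + D{\left(-19 \right)} = -285 - 19 = -304$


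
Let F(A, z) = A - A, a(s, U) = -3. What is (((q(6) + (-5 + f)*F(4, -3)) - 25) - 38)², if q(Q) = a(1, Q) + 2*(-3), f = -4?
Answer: 5184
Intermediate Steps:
q(Q) = -9 (q(Q) = -3 + 2*(-3) = -3 - 6 = -9)
F(A, z) = 0
(((q(6) + (-5 + f)*F(4, -3)) - 25) - 38)² = (((-9 + (-5 - 4)*0) - 25) - 38)² = (((-9 - 9*0) - 25) - 38)² = (((-9 + 0) - 25) - 38)² = ((-9 - 25) - 38)² = (-34 - 38)² = (-72)² = 5184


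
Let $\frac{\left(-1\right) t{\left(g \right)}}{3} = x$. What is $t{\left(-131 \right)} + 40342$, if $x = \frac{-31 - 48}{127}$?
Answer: $\frac{5123671}{127} \approx 40344.0$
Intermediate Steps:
$x = - \frac{79}{127}$ ($x = \left(-31 - 48\right) \frac{1}{127} = \left(-79\right) \frac{1}{127} = - \frac{79}{127} \approx -0.62205$)
$t{\left(g \right)} = \frac{237}{127}$ ($t{\left(g \right)} = \left(-3\right) \left(- \frac{79}{127}\right) = \frac{237}{127}$)
$t{\left(-131 \right)} + 40342 = \frac{237}{127} + 40342 = \frac{5123671}{127}$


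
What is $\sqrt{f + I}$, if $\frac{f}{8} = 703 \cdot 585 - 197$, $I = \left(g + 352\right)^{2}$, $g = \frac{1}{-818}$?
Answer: $\frac{\sqrt{2283296749761}}{818} \approx 1847.3$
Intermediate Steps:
$g = - \frac{1}{818} \approx -0.0012225$
$I = \frac{82906564225}{669124}$ ($I = \left(- \frac{1}{818} + 352\right)^{2} = \left(\frac{287935}{818}\right)^{2} = \frac{82906564225}{669124} \approx 1.239 \cdot 10^{5}$)
$f = 3288464$ ($f = 8 \left(703 \cdot 585 - 197\right) = 8 \left(411255 - 197\right) = 8 \cdot 411058 = 3288464$)
$\sqrt{f + I} = \sqrt{3288464 + \frac{82906564225}{669124}} = \sqrt{\frac{2283296749761}{669124}} = \frac{\sqrt{2283296749761}}{818}$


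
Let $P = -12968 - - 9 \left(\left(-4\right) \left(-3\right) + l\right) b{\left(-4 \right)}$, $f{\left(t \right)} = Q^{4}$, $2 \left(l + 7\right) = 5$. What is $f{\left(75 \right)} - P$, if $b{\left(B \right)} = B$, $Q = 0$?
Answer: $13238$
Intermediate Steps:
$l = - \frac{9}{2}$ ($l = -7 + \frac{1}{2} \cdot 5 = -7 + \frac{5}{2} = - \frac{9}{2} \approx -4.5$)
$f{\left(t \right)} = 0$ ($f{\left(t \right)} = 0^{4} = 0$)
$P = -13238$ ($P = -12968 - - 9 \left(\left(-4\right) \left(-3\right) - \frac{9}{2}\right) \left(-4\right) = -12968 - - 9 \left(12 - \frac{9}{2}\right) \left(-4\right) = -12968 - \left(-9\right) \frac{15}{2} \left(-4\right) = -12968 - \left(- \frac{135}{2}\right) \left(-4\right) = -12968 - 270 = -13238$)
$f{\left(75 \right)} - P = 0 - -13238 = 0 + 13238 = 13238$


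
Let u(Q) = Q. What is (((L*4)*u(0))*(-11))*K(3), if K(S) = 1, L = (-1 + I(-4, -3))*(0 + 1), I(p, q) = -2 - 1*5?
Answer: 0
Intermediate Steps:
I(p, q) = -7 (I(p, q) = -2 - 5 = -7)
L = -8 (L = (-1 - 7)*(0 + 1) = -8*1 = -8)
(((L*4)*u(0))*(-11))*K(3) = ((-8*4*0)*(-11))*1 = (-32*0*(-11))*1 = (0*(-11))*1 = 0*1 = 0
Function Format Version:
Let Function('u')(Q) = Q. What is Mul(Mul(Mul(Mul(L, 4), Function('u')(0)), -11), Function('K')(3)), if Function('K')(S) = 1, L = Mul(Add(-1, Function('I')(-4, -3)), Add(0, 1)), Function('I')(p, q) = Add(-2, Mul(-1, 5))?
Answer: 0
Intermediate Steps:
Function('I')(p, q) = -7 (Function('I')(p, q) = Add(-2, -5) = -7)
L = -8 (L = Mul(Add(-1, -7), Add(0, 1)) = Mul(-8, 1) = -8)
Mul(Mul(Mul(Mul(L, 4), Function('u')(0)), -11), Function('K')(3)) = Mul(Mul(Mul(Mul(-8, 4), 0), -11), 1) = Mul(Mul(Mul(-32, 0), -11), 1) = Mul(Mul(0, -11), 1) = Mul(0, 1) = 0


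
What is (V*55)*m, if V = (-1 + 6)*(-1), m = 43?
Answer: -11825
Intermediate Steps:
V = -5 (V = 5*(-1) = -5)
(V*55)*m = -5*55*43 = -275*43 = -11825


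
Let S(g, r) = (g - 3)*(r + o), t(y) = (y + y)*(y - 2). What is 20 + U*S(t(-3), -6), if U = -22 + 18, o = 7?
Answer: -88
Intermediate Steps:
U = -4
t(y) = 2*y*(-2 + y) (t(y) = (2*y)*(-2 + y) = 2*y*(-2 + y))
S(g, r) = (-3 + g)*(7 + r) (S(g, r) = (g - 3)*(r + 7) = (-3 + g)*(7 + r))
20 + U*S(t(-3), -6) = 20 - 4*(-21 - 3*(-6) + 7*(2*(-3)*(-2 - 3)) + (2*(-3)*(-2 - 3))*(-6)) = 20 - 4*(-21 + 18 + 7*(2*(-3)*(-5)) + (2*(-3)*(-5))*(-6)) = 20 - 4*(-21 + 18 + 7*30 + 30*(-6)) = 20 - 4*(-21 + 18 + 210 - 180) = 20 - 4*27 = 20 - 108 = -88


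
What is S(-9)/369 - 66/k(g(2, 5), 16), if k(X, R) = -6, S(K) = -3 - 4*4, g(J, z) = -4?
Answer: 4040/369 ≈ 10.949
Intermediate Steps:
S(K) = -19 (S(K) = -3 - 16 = -19)
S(-9)/369 - 66/k(g(2, 5), 16) = -19/369 - 66/(-6) = -19*1/369 - 66*(-⅙) = -19/369 + 11 = 4040/369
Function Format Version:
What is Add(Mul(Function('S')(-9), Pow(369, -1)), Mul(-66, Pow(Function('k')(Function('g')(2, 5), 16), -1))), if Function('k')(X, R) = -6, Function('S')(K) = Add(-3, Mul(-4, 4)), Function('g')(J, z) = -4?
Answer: Rational(4040, 369) ≈ 10.949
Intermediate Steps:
Function('S')(K) = -19 (Function('S')(K) = Add(-3, -16) = -19)
Add(Mul(Function('S')(-9), Pow(369, -1)), Mul(-66, Pow(Function('k')(Function('g')(2, 5), 16), -1))) = Add(Mul(-19, Pow(369, -1)), Mul(-66, Pow(-6, -1))) = Add(Mul(-19, Rational(1, 369)), Mul(-66, Rational(-1, 6))) = Add(Rational(-19, 369), 11) = Rational(4040, 369)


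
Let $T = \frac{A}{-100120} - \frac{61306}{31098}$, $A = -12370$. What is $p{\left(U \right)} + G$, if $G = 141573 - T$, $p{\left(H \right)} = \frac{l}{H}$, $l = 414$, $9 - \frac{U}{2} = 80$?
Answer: $\frac{22039435382651}{155676588} \approx 1.4157 \cdot 10^{5}$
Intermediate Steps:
$T = - \frac{287663723}{155676588}$ ($T = - \frac{12370}{-100120} - \frac{61306}{31098} = \left(-12370\right) \left(- \frac{1}{100120}\right) - \frac{30653}{15549} = \frac{1237}{10012} - \frac{30653}{15549} = - \frac{287663723}{155676588} \approx -1.8478$)
$U = -142$ ($U = 18 - 160 = -142$)
$p{\left(H \right)} = \frac{414}{H}$
$G = \frac{22039889256647}{155676588}$ ($G = 141573 - - \frac{287663723}{155676588} = 141573 + \frac{287663723}{155676588} = \frac{22039889256647}{155676588} \approx 1.4157 \cdot 10^{5}$)
$p{\left(U \right)} + G = \frac{414}{-142} + \frac{22039889256647}{155676588} = 414 \left(- \frac{1}{142}\right) + \frac{22039889256647}{155676588} = - \frac{207}{71} + \frac{22039889256647}{155676588} = \frac{22039435382651}{155676588}$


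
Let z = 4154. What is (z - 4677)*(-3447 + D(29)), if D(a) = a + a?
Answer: 1772447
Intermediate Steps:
D(a) = 2*a
(z - 4677)*(-3447 + D(29)) = (4154 - 4677)*(-3447 + 2*29) = -523*(-3447 + 58) = -523*(-3389) = 1772447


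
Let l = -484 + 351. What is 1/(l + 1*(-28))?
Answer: -1/161 ≈ -0.0062112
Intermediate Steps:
l = -133
1/(l + 1*(-28)) = 1/(-133 + 1*(-28)) = 1/(-133 - 28) = 1/(-161) = -1/161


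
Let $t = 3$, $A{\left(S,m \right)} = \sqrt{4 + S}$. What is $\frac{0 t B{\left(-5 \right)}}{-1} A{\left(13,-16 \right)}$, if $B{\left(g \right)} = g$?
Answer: $0$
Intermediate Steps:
$\frac{0 t B{\left(-5 \right)}}{-1} A{\left(13,-16 \right)} = \frac{0 \cdot 3 \left(-5\right)}{-1} \sqrt{4 + 13} = 0 \left(-5\right) \left(-1\right) \sqrt{17} = 0 \left(-1\right) \sqrt{17} = 0 \sqrt{17} = 0$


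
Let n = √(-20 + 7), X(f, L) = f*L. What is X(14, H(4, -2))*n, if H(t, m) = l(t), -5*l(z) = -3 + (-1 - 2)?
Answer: 84*I*√13/5 ≈ 60.573*I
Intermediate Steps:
l(z) = 6/5 (l(z) = -(-3 + (-1 - 2))/5 = -(-3 - 3)/5 = -⅕*(-6) = 6/5)
H(t, m) = 6/5
X(f, L) = L*f
n = I*√13 (n = √(-13) = I*√13 ≈ 3.6056*I)
X(14, H(4, -2))*n = ((6/5)*14)*(I*√13) = 84*(I*√13)/5 = 84*I*√13/5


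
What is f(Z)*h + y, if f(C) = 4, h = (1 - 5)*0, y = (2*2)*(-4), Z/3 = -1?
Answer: -16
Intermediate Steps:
Z = -3 (Z = 3*(-1) = -3)
y = -16 (y = 4*(-4) = -16)
h = 0 (h = -4*0 = 0)
f(Z)*h + y = 4*0 - 16 = 0 - 16 = -16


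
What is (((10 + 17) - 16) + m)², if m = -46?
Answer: 1225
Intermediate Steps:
(((10 + 17) - 16) + m)² = (((10 + 17) - 16) - 46)² = ((27 - 16) - 46)² = (11 - 46)² = (-35)² = 1225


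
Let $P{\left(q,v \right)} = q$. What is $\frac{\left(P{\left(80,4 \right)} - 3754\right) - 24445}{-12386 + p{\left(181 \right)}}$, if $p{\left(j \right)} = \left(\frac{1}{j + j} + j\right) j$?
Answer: $- \frac{56238}{40751} \approx -1.38$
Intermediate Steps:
$p{\left(j \right)} = j \left(j + \frac{1}{2 j}\right)$ ($p{\left(j \right)} = \left(\frac{1}{2 j} + j\right) j = \left(j + \frac{1}{2 j}\right) j = j \left(j + \frac{1}{2 j}\right)$)
$\frac{\left(P{\left(80,4 \right)} - 3754\right) - 24445}{-12386 + p{\left(181 \right)}} = \frac{\left(80 - 3754\right) - 24445}{-12386 + \left(\frac{1}{2} + 181^{2}\right)} = \frac{-3674 - 24445}{-12386 + \left(\frac{1}{2} + 32761\right)} = - \frac{28119}{-12386 + \frac{65523}{2}} = - \frac{28119}{\frac{40751}{2}} = \left(-28119\right) \frac{2}{40751} = - \frac{56238}{40751}$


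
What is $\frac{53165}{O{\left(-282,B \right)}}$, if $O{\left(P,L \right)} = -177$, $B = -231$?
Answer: $- \frac{53165}{177} \approx -300.37$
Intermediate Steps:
$\frac{53165}{O{\left(-282,B \right)}} = \frac{53165}{-177} = 53165 \left(- \frac{1}{177}\right) = - \frac{53165}{177}$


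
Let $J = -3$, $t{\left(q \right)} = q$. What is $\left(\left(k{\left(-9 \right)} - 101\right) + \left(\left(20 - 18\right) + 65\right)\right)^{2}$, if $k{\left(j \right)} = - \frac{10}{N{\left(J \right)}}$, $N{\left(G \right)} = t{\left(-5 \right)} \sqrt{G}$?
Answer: $\frac{3464}{3} + \frac{136 i \sqrt{3}}{3} \approx 1154.7 + 78.52 i$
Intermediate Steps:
$N{\left(G \right)} = - 5 \sqrt{G}$
$k{\left(j \right)} = - \frac{2 i \sqrt{3}}{3}$ ($k{\left(j \right)} = - \frac{10}{\left(-5\right) \sqrt{-3}} = - \frac{10}{\left(-5\right) i \sqrt{3}} = - 10 \frac{i \sqrt{3}}{15} = - \frac{2 i \sqrt{3}}{3}$)
$\left(\left(k{\left(-9 \right)} - 101\right) + \left(\left(20 - 18\right) + 65\right)\right)^{2} = \left(\left(- \frac{2 i \sqrt{3}}{3} - 101\right) + \left(\left(20 - 18\right) + 65\right)\right)^{2} = \left(\left(- \frac{2 i \sqrt{3}}{3} - 101\right) + \left(2 + 65\right)\right)^{2} = \left(\left(-101 - \frac{2 i \sqrt{3}}{3}\right) + 67\right)^{2} = \left(-34 - \frac{2 i \sqrt{3}}{3}\right)^{2}$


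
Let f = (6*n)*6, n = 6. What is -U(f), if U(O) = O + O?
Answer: -432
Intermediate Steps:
f = 216 (f = (6*6)*6 = 36*6 = 216)
U(O) = 2*O
-U(f) = -2*216 = -1*432 = -432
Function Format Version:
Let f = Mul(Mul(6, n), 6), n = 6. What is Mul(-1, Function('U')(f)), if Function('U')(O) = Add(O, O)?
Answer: -432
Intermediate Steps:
f = 216 (f = Mul(Mul(6, 6), 6) = Mul(36, 6) = 216)
Function('U')(O) = Mul(2, O)
Mul(-1, Function('U')(f)) = Mul(-1, Mul(2, 216)) = Mul(-1, 432) = -432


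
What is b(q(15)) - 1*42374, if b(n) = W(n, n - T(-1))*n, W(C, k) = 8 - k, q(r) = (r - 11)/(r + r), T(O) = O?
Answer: -9533944/225 ≈ -42373.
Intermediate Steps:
q(r) = (-11 + r)/(2*r) (q(r) = (-11 + r)/((2*r)) = (-11 + r)*(1/(2*r)) = (-11 + r)/(2*r))
b(n) = n*(7 - n) (b(n) = (8 - (n - 1*(-1)))*n = (8 - (n + 1))*n = (8 - (1 + n))*n = (8 + (-1 - n))*n = (7 - n)*n = n*(7 - n))
b(q(15)) - 1*42374 = ((½)*(-11 + 15)/15)*(7 - (-11 + 15)/(2*15)) - 1*42374 = ((½)*(1/15)*4)*(7 - 4/(2*15)) - 42374 = 2*(7 - 1*2/15)/15 - 42374 = 2*(7 - 2/15)/15 - 42374 = (2/15)*(103/15) - 42374 = 206/225 - 42374 = -9533944/225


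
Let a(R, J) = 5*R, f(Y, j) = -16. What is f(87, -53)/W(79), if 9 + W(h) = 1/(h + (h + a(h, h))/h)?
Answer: 340/191 ≈ 1.7801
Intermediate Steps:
W(h) = -9 + 1/(6 + h) (W(h) = -9 + 1/(h + (h + 5*h)/h) = -9 + 1/(h + (6*h)/h) = -9 + 1/(h + 6) = -9 + 1/(6 + h))
f(87, -53)/W(79) = -16*(6 + 79)/(-53 - 9*79) = -16*85/(-53 - 711) = -16/((1/85)*(-764)) = -16/(-764/85) = -16*(-85/764) = 340/191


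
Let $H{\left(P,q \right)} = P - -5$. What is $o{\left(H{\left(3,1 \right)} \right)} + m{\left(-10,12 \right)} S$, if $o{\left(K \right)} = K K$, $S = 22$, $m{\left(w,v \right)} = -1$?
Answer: $42$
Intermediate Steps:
$H{\left(P,q \right)} = 5 + P$ ($H{\left(P,q \right)} = P + 5 = 5 + P$)
$o{\left(K \right)} = K^{2}$
$o{\left(H{\left(3,1 \right)} \right)} + m{\left(-10,12 \right)} S = \left(5 + 3\right)^{2} - 22 = 8^{2} - 22 = 64 - 22 = 42$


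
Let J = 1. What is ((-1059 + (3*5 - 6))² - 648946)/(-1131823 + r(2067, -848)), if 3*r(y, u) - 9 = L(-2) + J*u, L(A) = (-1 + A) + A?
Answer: -1360662/3396313 ≈ -0.40063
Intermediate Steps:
L(A) = -1 + 2*A
r(y, u) = 4/3 + u/3 (r(y, u) = 3 + ((-1 + 2*(-2)) + 1*u)/3 = 3 + ((-1 - 4) + u)/3 = 3 + (-5 + u)/3 = 3 + (-5/3 + u/3) = 4/3 + u/3)
((-1059 + (3*5 - 6))² - 648946)/(-1131823 + r(2067, -848)) = ((-1059 + (3*5 - 6))² - 648946)/(-1131823 + (4/3 + (⅓)*(-848))) = ((-1059 + (15 - 6))² - 648946)/(-1131823 + (4/3 - 848/3)) = ((-1059 + 9)² - 648946)/(-1131823 - 844/3) = ((-1050)² - 648946)/(-3396313/3) = (1102500 - 648946)*(-3/3396313) = 453554*(-3/3396313) = -1360662/3396313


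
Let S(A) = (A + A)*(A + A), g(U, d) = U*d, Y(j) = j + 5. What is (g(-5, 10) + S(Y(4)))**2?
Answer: 75076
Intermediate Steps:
Y(j) = 5 + j
S(A) = 4*A**2 (S(A) = (2*A)*(2*A) = 4*A**2)
(g(-5, 10) + S(Y(4)))**2 = (-5*10 + 4*(5 + 4)**2)**2 = (-50 + 4*9**2)**2 = (-50 + 4*81)**2 = (-50 + 324)**2 = 274**2 = 75076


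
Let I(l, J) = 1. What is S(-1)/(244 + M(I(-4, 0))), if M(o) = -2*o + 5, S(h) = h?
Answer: -1/247 ≈ -0.0040486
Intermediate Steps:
M(o) = 5 - 2*o
S(-1)/(244 + M(I(-4, 0))) = -1/(244 + (5 - 2*1)) = -1/(244 + (5 - 2)) = -1/(244 + 3) = -1/247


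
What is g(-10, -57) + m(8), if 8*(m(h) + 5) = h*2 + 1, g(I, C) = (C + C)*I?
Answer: 9097/8 ≈ 1137.1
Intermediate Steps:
g(I, C) = 2*C*I (g(I, C) = (2*C)*I = 2*C*I)
m(h) = -39/8 + h/4 (m(h) = -5 + (h*2 + 1)/8 = -5 + (2*h + 1)/8 = -5 + (1 + 2*h)/8 = -5 + (⅛ + h/4) = -39/8 + h/4)
g(-10, -57) + m(8) = 2*(-57)*(-10) + (-39/8 + (¼)*8) = 1140 + (-39/8 + 2) = 1140 - 23/8 = 9097/8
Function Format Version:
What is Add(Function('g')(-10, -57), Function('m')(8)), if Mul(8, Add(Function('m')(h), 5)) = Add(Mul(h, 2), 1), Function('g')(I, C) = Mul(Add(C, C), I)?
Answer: Rational(9097, 8) ≈ 1137.1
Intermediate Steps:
Function('g')(I, C) = Mul(2, C, I) (Function('g')(I, C) = Mul(Mul(2, C), I) = Mul(2, C, I))
Function('m')(h) = Add(Rational(-39, 8), Mul(Rational(1, 4), h)) (Function('m')(h) = Add(-5, Mul(Rational(1, 8), Add(Mul(h, 2), 1))) = Add(-5, Mul(Rational(1, 8), Add(Mul(2, h), 1))) = Add(-5, Mul(Rational(1, 8), Add(1, Mul(2, h)))) = Add(-5, Add(Rational(1, 8), Mul(Rational(1, 4), h))) = Add(Rational(-39, 8), Mul(Rational(1, 4), h)))
Add(Function('g')(-10, -57), Function('m')(8)) = Add(Mul(2, -57, -10), Add(Rational(-39, 8), Mul(Rational(1, 4), 8))) = Add(1140, Add(Rational(-39, 8), 2)) = Add(1140, Rational(-23, 8)) = Rational(9097, 8)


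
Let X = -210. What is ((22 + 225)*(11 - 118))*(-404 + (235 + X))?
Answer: 10016591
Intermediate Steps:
((22 + 225)*(11 - 118))*(-404 + (235 + X)) = ((22 + 225)*(11 - 118))*(-404 + (235 - 210)) = (247*(-107))*(-404 + 25) = -26429*(-379) = 10016591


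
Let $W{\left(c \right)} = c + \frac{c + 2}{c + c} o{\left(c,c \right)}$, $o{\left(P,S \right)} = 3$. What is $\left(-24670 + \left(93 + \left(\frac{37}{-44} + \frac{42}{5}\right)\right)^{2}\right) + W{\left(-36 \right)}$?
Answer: $- \frac{2118824113}{145200} \approx -14592.0$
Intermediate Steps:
$W{\left(c \right)} = c + \frac{3 \left(2 + c\right)}{2 c}$ ($W{\left(c \right)} = c + \frac{c + 2}{c + c} 3 = c + \frac{2 + c}{2 c} 3 = c + \frac{3 \left(2 + c\right)}{2 c}$)
$\left(-24670 + \left(93 + \left(\frac{37}{-44} + \frac{42}{5}\right)\right)^{2}\right) + W{\left(-36 \right)} = \left(-24670 + \left(93 + \left(\frac{37}{-44} + \frac{42}{5}\right)\right)^{2}\right) + \left(\frac{3}{2} - 36 + \frac{3}{-36}\right) = \left(-24670 + \left(93 + \left(37 \left(- \frac{1}{44}\right) + 42 \cdot \frac{1}{5}\right)\right)^{2}\right) + \left(\frac{3}{2} - 36 + 3 \left(- \frac{1}{36}\right)\right) = \left(-24670 + \left(93 + \left(- \frac{37}{44} + \frac{42}{5}\right)\right)^{2}\right) - \frac{415}{12} = \left(-24670 + \left(93 + \frac{1663}{220}\right)^{2}\right) - \frac{415}{12} = \left(-24670 + \left(\frac{22123}{220}\right)^{2}\right) - \frac{415}{12} = \left(-24670 + \frac{489427129}{48400}\right) - \frac{415}{12} = - \frac{704600871}{48400} - \frac{415}{12} = - \frac{2118824113}{145200}$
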